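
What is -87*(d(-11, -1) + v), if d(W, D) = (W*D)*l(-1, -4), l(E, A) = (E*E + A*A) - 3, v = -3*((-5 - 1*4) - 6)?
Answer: -17313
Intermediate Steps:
v = 45 (v = -3*((-5 - 4) - 6) = -3*(-9 - 6) = -3*(-15) = 45)
l(E, A) = -3 + A² + E² (l(E, A) = (E² + A²) - 3 = (A² + E²) - 3 = -3 + A² + E²)
d(W, D) = 14*D*W (d(W, D) = (W*D)*(-3 + (-4)² + (-1)²) = (D*W)*(-3 + 16 + 1) = (D*W)*14 = 14*D*W)
-87*(d(-11, -1) + v) = -87*(14*(-1)*(-11) + 45) = -87*(154 + 45) = -87*199 = -17313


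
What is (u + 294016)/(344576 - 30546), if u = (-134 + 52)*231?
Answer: 137537/157015 ≈ 0.87595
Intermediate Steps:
u = -18942 (u = -82*231 = -18942)
(u + 294016)/(344576 - 30546) = (-18942 + 294016)/(344576 - 30546) = 275074/314030 = 275074*(1/314030) = 137537/157015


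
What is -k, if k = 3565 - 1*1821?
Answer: -1744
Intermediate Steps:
k = 1744 (k = 3565 - 1821 = 1744)
-k = -1*1744 = -1744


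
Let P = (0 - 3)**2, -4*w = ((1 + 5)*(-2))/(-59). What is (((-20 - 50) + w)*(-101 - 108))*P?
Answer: 7774173/59 ≈ 1.3177e+5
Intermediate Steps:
w = -3/59 (w = -(1 + 5)*(-2)/(4*(-59)) = -6*(-2)*(-1)/(4*59) = -(-3)*(-1)/59 = -1/4*12/59 = -3/59 ≈ -0.050847)
P = 9 (P = (-3)**2 = 9)
(((-20 - 50) + w)*(-101 - 108))*P = (((-20 - 50) - 3/59)*(-101 - 108))*9 = ((-70 - 3/59)*(-209))*9 = -4133/59*(-209)*9 = (863797/59)*9 = 7774173/59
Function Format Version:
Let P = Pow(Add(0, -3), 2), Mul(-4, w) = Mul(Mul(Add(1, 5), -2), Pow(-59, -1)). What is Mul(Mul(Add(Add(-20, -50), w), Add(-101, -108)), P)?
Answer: Rational(7774173, 59) ≈ 1.3177e+5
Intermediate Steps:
w = Rational(-3, 59) (w = Mul(Rational(-1, 4), Mul(Mul(Add(1, 5), -2), Pow(-59, -1))) = Mul(Rational(-1, 4), Mul(Mul(6, -2), Rational(-1, 59))) = Mul(Rational(-1, 4), Mul(-12, Rational(-1, 59))) = Mul(Rational(-1, 4), Rational(12, 59)) = Rational(-3, 59) ≈ -0.050847)
P = 9 (P = Pow(-3, 2) = 9)
Mul(Mul(Add(Add(-20, -50), w), Add(-101, -108)), P) = Mul(Mul(Add(Add(-20, -50), Rational(-3, 59)), Add(-101, -108)), 9) = Mul(Mul(Add(-70, Rational(-3, 59)), -209), 9) = Mul(Mul(Rational(-4133, 59), -209), 9) = Mul(Rational(863797, 59), 9) = Rational(7774173, 59)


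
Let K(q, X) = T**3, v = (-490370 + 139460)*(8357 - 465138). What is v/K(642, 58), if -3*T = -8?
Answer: 2163901779585/256 ≈ 8.4527e+9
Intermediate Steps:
T = 8/3 (T = -1/3*(-8) = 8/3 ≈ 2.6667)
v = 160289020710 (v = -350910*(-456781) = 160289020710)
K(q, X) = 512/27 (K(q, X) = (8/3)**3 = 512/27)
v/K(642, 58) = 160289020710/(512/27) = 160289020710*(27/512) = 2163901779585/256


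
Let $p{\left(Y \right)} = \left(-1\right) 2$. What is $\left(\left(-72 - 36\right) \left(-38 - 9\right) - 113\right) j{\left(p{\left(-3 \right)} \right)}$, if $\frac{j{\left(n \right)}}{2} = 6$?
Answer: $59556$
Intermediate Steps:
$p{\left(Y \right)} = -2$
$j{\left(n \right)} = 12$ ($j{\left(n \right)} = 2 \cdot 6 = 12$)
$\left(\left(-72 - 36\right) \left(-38 - 9\right) - 113\right) j{\left(p{\left(-3 \right)} \right)} = \left(\left(-72 - 36\right) \left(-38 - 9\right) - 113\right) 12 = \left(\left(-108\right) \left(-47\right) - 113\right) 12 = \left(5076 - 113\right) 12 = 4963 \cdot 12 = 59556$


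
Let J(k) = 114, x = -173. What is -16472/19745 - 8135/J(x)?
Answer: -162503383/2250930 ≈ -72.194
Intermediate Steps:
-16472/19745 - 8135/J(x) = -16472/19745 - 8135/114 = -162503383/2250930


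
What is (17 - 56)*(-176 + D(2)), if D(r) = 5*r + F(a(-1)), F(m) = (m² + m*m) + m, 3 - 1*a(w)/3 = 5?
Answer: 3900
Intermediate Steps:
a(w) = -6 (a(w) = 9 - 3*5 = 9 - 15 = -6)
F(m) = m + 2*m² (F(m) = (m² + m²) + m = 2*m² + m = m + 2*m²)
D(r) = 66 + 5*r (D(r) = 5*r - 6*(1 + 2*(-6)) = 5*r - 6*(1 - 12) = 5*r - 6*(-11) = 5*r + 66 = 66 + 5*r)
(17 - 56)*(-176 + D(2)) = (17 - 56)*(-176 + (66 + 5*2)) = -39*(-176 + (66 + 10)) = -39*(-176 + 76) = -39*(-100) = 3900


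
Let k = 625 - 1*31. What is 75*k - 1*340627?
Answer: -296077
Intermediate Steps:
k = 594 (k = 625 - 31 = 594)
75*k - 1*340627 = 75*594 - 1*340627 = 44550 - 340627 = -296077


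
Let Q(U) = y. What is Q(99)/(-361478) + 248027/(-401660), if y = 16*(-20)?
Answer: -44763886353/72595626740 ≈ -0.61662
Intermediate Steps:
y = -320
Q(U) = -320
Q(99)/(-361478) + 248027/(-401660) = -320/(-361478) + 248027/(-401660) = -320*(-1/361478) + 248027*(-1/401660) = 160/180739 - 248027/401660 = -44763886353/72595626740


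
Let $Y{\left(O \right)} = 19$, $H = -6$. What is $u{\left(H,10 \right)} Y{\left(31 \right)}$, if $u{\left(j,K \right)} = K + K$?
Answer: $380$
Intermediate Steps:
$u{\left(j,K \right)} = 2 K$
$u{\left(H,10 \right)} Y{\left(31 \right)} = 2 \cdot 10 \cdot 19 = 20 \cdot 19 = 380$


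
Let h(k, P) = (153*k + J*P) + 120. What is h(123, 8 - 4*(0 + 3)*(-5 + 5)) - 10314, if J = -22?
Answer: 8449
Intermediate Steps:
h(k, P) = 120 - 22*P + 153*k (h(k, P) = (153*k - 22*P) + 120 = (-22*P + 153*k) + 120 = 120 - 22*P + 153*k)
h(123, 8 - 4*(0 + 3)*(-5 + 5)) - 10314 = (120 - 22*(8 - 4*(0 + 3)*(-5 + 5)) + 153*123) - 10314 = (120 - 22*(8 - 12*0) + 18819) - 10314 = (120 - 22*(8 - 4*0) + 18819) - 10314 = (120 - 22*(8 + 0) + 18819) - 10314 = (120 - 22*8 + 18819) - 10314 = (120 - 176 + 18819) - 10314 = 18763 - 10314 = 8449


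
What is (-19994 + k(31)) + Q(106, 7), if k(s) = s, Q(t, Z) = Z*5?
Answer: -19928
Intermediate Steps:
Q(t, Z) = 5*Z
(-19994 + k(31)) + Q(106, 7) = (-19994 + 31) + 5*7 = -19963 + 35 = -19928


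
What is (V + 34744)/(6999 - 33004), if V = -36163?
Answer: 1419/26005 ≈ 0.054566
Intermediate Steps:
(V + 34744)/(6999 - 33004) = (-36163 + 34744)/(6999 - 33004) = -1419/(-26005) = -1419*(-1/26005) = 1419/26005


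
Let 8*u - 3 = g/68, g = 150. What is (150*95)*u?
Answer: 1261125/136 ≈ 9273.0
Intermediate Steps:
u = 177/272 (u = 3/8 + (150/68)/8 = 3/8 + (150*(1/68))/8 = 3/8 + (⅛)*(75/34) = 3/8 + 75/272 = 177/272 ≈ 0.65073)
(150*95)*u = (150*95)*(177/272) = 14250*(177/272) = 1261125/136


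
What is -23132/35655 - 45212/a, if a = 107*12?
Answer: -136811279/3815085 ≈ -35.861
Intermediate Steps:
a = 1284
-23132/35655 - 45212/a = -23132/35655 - 45212/1284 = -23132*1/35655 - 45212*1/1284 = -23132/35655 - 11303/321 = -136811279/3815085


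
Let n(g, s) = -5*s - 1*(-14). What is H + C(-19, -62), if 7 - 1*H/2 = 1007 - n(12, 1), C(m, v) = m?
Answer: -2001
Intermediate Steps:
n(g, s) = 14 - 5*s (n(g, s) = -5*s + 14 = 14 - 5*s)
H = -1982 (H = 14 - 2*(1007 - (14 - 5*1)) = 14 - 2*(1007 - (14 - 5)) = 14 - 2*(1007 - 1*9) = 14 - 2*(1007 - 9) = 14 - 2*998 = 14 - 1996 = -1982)
H + C(-19, -62) = -1982 - 19 = -2001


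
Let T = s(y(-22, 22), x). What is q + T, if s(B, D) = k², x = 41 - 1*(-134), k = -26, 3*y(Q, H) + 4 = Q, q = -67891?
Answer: -67215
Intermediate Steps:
y(Q, H) = -4/3 + Q/3
x = 175 (x = 41 + 134 = 175)
s(B, D) = 676 (s(B, D) = (-26)² = 676)
T = 676
q + T = -67891 + 676 = -67215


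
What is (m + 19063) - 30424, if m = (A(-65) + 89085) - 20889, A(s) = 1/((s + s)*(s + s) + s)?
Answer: 956817226/16835 ≈ 56835.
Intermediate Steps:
A(s) = 1/(s + 4*s²) (A(s) = 1/((2*s)*(2*s) + s) = 1/(4*s² + s) = 1/(s + 4*s²))
m = 1148079661/16835 (m = (1/((-65)*(1 + 4*(-65))) + 89085) - 20889 = (-1/(65*(1 - 260)) + 89085) - 20889 = (-1/65/(-259) + 89085) - 20889 = (-1/65*(-1/259) + 89085) - 20889 = (1/16835 + 89085) - 20889 = 1499745976/16835 - 20889 = 1148079661/16835 ≈ 68196.)
(m + 19063) - 30424 = (1148079661/16835 + 19063) - 30424 = 1469005266/16835 - 30424 = 956817226/16835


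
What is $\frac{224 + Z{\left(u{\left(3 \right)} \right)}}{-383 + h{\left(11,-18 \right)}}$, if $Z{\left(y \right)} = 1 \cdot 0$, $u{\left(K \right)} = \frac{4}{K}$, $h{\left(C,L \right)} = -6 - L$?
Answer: $- \frac{32}{53} \approx -0.60377$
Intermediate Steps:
$Z{\left(y \right)} = 0$
$\frac{224 + Z{\left(u{\left(3 \right)} \right)}}{-383 + h{\left(11,-18 \right)}} = \frac{224 + 0}{-383 - -12} = \frac{224}{-383 + \left(-6 + 18\right)} = \frac{224}{-383 + 12} = \frac{224}{-371} = 224 \left(- \frac{1}{371}\right) = - \frac{32}{53}$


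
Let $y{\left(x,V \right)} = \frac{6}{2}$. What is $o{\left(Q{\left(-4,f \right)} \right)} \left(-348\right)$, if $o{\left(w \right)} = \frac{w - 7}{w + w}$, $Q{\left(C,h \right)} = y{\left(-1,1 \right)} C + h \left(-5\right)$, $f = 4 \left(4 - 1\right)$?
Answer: $- \frac{2291}{12} \approx -190.92$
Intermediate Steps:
$y{\left(x,V \right)} = 3$ ($y{\left(x,V \right)} = 6 \cdot \frac{1}{2} = 3$)
$f = 12$ ($f = 4 \cdot 3 = 12$)
$Q{\left(C,h \right)} = - 5 h + 3 C$ ($Q{\left(C,h \right)} = 3 C + h \left(-5\right) = 3 C - 5 h = - 5 h + 3 C$)
$o{\left(w \right)} = \frac{-7 + w}{2 w}$
$o{\left(Q{\left(-4,f \right)} \right)} \left(-348\right) = \frac{-7 + \left(\left(-5\right) 12 + 3 \left(-4\right)\right)}{2 \left(\left(-5\right) 12 + 3 \left(-4\right)\right)} \left(-348\right) = \frac{-7 - 72}{2 \left(-60 - 12\right)} \left(-348\right) = \frac{-7 - 72}{2 \left(-72\right)} \left(-348\right) = \frac{1}{2} \left(- \frac{1}{72}\right) \left(-79\right) \left(-348\right) = \frac{79}{144} \left(-348\right) = - \frac{2291}{12}$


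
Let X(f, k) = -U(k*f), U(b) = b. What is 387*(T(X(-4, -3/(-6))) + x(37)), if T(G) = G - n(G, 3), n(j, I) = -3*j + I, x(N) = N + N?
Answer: 30573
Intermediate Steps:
x(N) = 2*N
n(j, I) = I - 3*j
X(f, k) = -f*k (X(f, k) = -k*f = -f*k)
T(G) = -3 + 4*G (T(G) = G - (3 - 3*G) = G + (-3 + 3*G) = -3 + 4*G)
387*(T(X(-4, -3/(-6))) + x(37)) = 387*((-3 + 4*(-1*(-4)*(-3/(-6)))) + 2*37) = 387*((-3 + 4*(-1*(-4)*(-3*(-⅙)))) + 74) = 387*((-3 + 4*(-1*(-4)*½)) + 74) = 387*((-3 + 4*2) + 74) = 387*((-3 + 8) + 74) = 387*(5 + 74) = 387*79 = 30573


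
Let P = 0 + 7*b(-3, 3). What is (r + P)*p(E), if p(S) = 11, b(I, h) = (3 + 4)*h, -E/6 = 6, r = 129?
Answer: 3036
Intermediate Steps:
E = -36 (E = -6*6 = -36)
b(I, h) = 7*h
P = 147 (P = 0 + 7*(7*3) = 0 + 7*21 = 0 + 147 = 147)
(r + P)*p(E) = (129 + 147)*11 = 276*11 = 3036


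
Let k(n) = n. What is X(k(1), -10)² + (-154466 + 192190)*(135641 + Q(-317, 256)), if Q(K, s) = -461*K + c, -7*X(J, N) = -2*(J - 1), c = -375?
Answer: 10615646772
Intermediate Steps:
X(J, N) = -2/7 + 2*J/7 (X(J, N) = -(-2)*(J - 1)/7 = -(-2)*(-1 + J)/7 = -(2 - 2*J)/7 = -2/7 + 2*J/7)
Q(K, s) = -375 - 461*K (Q(K, s) = -461*K - 375 = -375 - 461*K)
X(k(1), -10)² + (-154466 + 192190)*(135641 + Q(-317, 256)) = (-2/7 + (2/7)*1)² + (-154466 + 192190)*(135641 + (-375 - 461*(-317))) = (-2/7 + 2/7)² + 37724*(135641 + (-375 + 146137)) = 0² + 37724*(135641 + 145762) = 0 + 37724*281403 = 0 + 10615646772 = 10615646772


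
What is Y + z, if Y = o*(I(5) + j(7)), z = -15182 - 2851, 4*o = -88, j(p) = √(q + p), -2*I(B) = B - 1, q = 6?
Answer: -17989 - 22*√13 ≈ -18068.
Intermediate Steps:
I(B) = ½ - B/2 (I(B) = -(B - 1)/2 = -(-1 + B)/2 = ½ - B/2)
j(p) = √(6 + p)
o = -22 (o = (¼)*(-88) = -22)
z = -18033
Y = 44 - 22*√13 (Y = -22*((½ - ½*5) + √(6 + 7)) = -22*((½ - 5/2) + √13) = -22*(-2 + √13) = 44 - 22*√13 ≈ -35.322)
Y + z = (44 - 22*√13) - 18033 = -17989 - 22*√13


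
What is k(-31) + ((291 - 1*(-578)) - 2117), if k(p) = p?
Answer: -1279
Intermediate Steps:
k(-31) + ((291 - 1*(-578)) - 2117) = -31 + ((291 - 1*(-578)) - 2117) = -31 + ((291 + 578) - 2117) = -31 + (869 - 2117) = -31 - 1248 = -1279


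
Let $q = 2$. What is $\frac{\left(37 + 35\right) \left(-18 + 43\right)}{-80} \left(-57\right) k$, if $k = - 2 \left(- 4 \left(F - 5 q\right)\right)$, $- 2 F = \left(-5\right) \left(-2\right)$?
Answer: $-153900$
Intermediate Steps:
$F = -5$ ($F = - \frac{\left(-5\right) \left(-2\right)}{2} = \left(- \frac{1}{2}\right) 10 = -5$)
$k = -120$ ($k = - 2 \left(- 4 \left(-5 - 10\right)\right) = - 2 \left(\left(-4\right) \left(-15\right)\right) = \left(-2\right) 60 = -120$)
$\frac{\left(37 + 35\right) \left(-18 + 43\right)}{-80} \left(-57\right) k = \frac{\left(37 + 35\right) \left(-18 + 43\right)}{-80} \left(-57\right) \left(-120\right) = 72 \cdot 25 \left(- \frac{1}{80}\right) \left(-57\right) \left(-120\right) = 1800 \left(- \frac{1}{80}\right) \left(-57\right) \left(-120\right) = \left(- \frac{45}{2}\right) \left(-57\right) \left(-120\right) = \frac{2565}{2} \left(-120\right) = -153900$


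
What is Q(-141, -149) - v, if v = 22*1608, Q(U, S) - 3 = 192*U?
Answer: -62445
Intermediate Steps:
Q(U, S) = 3 + 192*U
v = 35376
Q(-141, -149) - v = (3 + 192*(-141)) - 1*35376 = (3 - 27072) - 35376 = -27069 - 35376 = -62445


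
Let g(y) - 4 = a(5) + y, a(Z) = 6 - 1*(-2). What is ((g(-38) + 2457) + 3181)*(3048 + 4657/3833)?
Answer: 65591041292/3833 ≈ 1.7112e+7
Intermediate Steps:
a(Z) = 8 (a(Z) = 6 + 2 = 8)
g(y) = 12 + y (g(y) = 4 + (8 + y) = 12 + y)
((g(-38) + 2457) + 3181)*(3048 + 4657/3833) = (((12 - 38) + 2457) + 3181)*(3048 + 4657/3833) = ((-26 + 2457) + 3181)*(3048 + 4657*(1/3833)) = (2431 + 3181)*(3048 + 4657/3833) = 5612*(11687641/3833) = 65591041292/3833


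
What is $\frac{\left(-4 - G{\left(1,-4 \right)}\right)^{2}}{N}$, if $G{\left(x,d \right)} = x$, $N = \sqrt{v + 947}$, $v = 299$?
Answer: $\frac{25 \sqrt{1246}}{1246} \approx 0.70824$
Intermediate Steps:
$N = \sqrt{1246}$ ($N = \sqrt{299 + 947} = \sqrt{1246} \approx 35.299$)
$\frac{\left(-4 - G{\left(1,-4 \right)}\right)^{2}}{N} = \frac{\left(-4 - 1\right)^{2}}{\sqrt{1246}} = \left(-4 - 1\right)^{2} \frac{\sqrt{1246}}{1246} = \left(-5\right)^{2} \frac{\sqrt{1246}}{1246} = 25 \frac{\sqrt{1246}}{1246} = \frac{25 \sqrt{1246}}{1246}$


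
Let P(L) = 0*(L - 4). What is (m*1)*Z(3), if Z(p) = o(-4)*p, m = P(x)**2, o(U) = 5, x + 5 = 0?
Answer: 0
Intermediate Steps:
x = -5 (x = -5 + 0 = -5)
P(L) = 0 (P(L) = 0*(-4 + L) = 0)
m = 0 (m = 0**2 = 0)
Z(p) = 5*p
(m*1)*Z(3) = (0*1)*(5*3) = 0*15 = 0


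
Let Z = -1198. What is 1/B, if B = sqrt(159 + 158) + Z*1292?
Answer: -1547816/2395734369539 - sqrt(317)/2395734369539 ≈ -6.4608e-7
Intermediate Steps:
B = -1547816 + sqrt(317) (B = sqrt(159 + 158) - 1198*1292 = sqrt(317) - 1547816 = -1547816 + sqrt(317) ≈ -1.5478e+6)
1/B = 1/(-1547816 + sqrt(317))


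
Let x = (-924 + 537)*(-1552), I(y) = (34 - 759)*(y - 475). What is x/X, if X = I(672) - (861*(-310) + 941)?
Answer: 25026/5131 ≈ 4.8774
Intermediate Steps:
I(y) = 344375 - 725*y (I(y) = -725*(-475 + y) = 344375 - 725*y)
X = 123144 (X = (344375 - 725*672) - (861*(-310) + 941) = (344375 - 487200) - (-266910 + 941) = -142825 - 1*(-265969) = -142825 + 265969 = 123144)
x = 600624 (x = -387*(-1552) = 600624)
x/X = 600624/123144 = 600624*(1/123144) = 25026/5131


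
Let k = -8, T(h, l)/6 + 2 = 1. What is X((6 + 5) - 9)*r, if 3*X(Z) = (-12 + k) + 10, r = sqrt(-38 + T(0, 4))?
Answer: -20*I*sqrt(11)/3 ≈ -22.111*I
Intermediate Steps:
T(h, l) = -6 (T(h, l) = -12 + 6*1 = -12 + 6 = -6)
r = 2*I*sqrt(11) (r = sqrt(-38 - 6) = sqrt(-44) = 2*I*sqrt(11) ≈ 6.6332*I)
X(Z) = -10/3 (X(Z) = ((-12 - 8) + 10)/3 = (-20 + 10)/3 = (1/3)*(-10) = -10/3)
X((6 + 5) - 9)*r = -20*I*sqrt(11)/3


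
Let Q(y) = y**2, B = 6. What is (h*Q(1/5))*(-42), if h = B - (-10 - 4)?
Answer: -168/5 ≈ -33.600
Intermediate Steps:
h = 20 (h = 6 - (-10 - 4) = 6 - 1*(-14) = 6 + 14 = 20)
(h*Q(1/5))*(-42) = (20*(1/5)**2)*(-42) = (20*(1/25))*(-42) = (4/5)*(-42) = -168/5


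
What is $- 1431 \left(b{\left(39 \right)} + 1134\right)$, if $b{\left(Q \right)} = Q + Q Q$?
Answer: $-3855114$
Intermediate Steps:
$b{\left(Q \right)} = Q + Q^{2}$
$- 1431 \left(b{\left(39 \right)} + 1134\right) = - 1431 \left(39 \left(1 + 39\right) + 1134\right) = - 1431 \left(39 \cdot 40 + 1134\right) = - 1431 \left(1560 + 1134\right) = \left(-1431\right) 2694 = -3855114$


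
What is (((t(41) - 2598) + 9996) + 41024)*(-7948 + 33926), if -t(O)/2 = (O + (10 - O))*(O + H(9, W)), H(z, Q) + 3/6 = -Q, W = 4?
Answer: 1238942776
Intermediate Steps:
H(z, Q) = -1/2 - Q
t(O) = 90 - 20*O (t(O) = -2*(O + (10 - O))*(O + (-1/2 - 1*4)) = -20*(O + (-1/2 - 4)) = -20*(O - 9/2) = -20*(-9/2 + O) = -2*(-45 + 10*O) = 90 - 20*O)
(((t(41) - 2598) + 9996) + 41024)*(-7948 + 33926) = ((((90 - 20*41) - 2598) + 9996) + 41024)*(-7948 + 33926) = ((((90 - 820) - 2598) + 9996) + 41024)*25978 = (((-730 - 2598) + 9996) + 41024)*25978 = ((-3328 + 9996) + 41024)*25978 = (6668 + 41024)*25978 = 47692*25978 = 1238942776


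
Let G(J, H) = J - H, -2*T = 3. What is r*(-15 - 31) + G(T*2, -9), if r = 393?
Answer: -18072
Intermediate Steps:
T = -3/2 (T = -½*3 = -3/2 ≈ -1.5000)
r*(-15 - 31) + G(T*2, -9) = 393*(-15 - 31) + (-3/2*2 - 1*(-9)) = 393*(-46) + (-3 + 9) = -18078 + 6 = -18072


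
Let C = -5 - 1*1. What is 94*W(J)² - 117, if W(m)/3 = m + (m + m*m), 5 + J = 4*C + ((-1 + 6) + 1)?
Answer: 197362377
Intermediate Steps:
C = -6 (C = -5 - 1 = -6)
J = -23 (J = -5 + (4*(-6) + ((-1 + 6) + 1)) = -5 + (-24 + (5 + 1)) = -5 + (-24 + 6) = -5 - 18 = -23)
W(m) = 3*m² + 6*m (W(m) = 3*(m + (m + m*m)) = 3*(m + (m + m²)) = 3*(m² + 2*m) = 3*m² + 6*m)
94*W(J)² - 117 = 94*(3*(-23)*(2 - 23))² - 117 = 94*(3*(-23)*(-21))² - 117 = 94*1449² - 117 = 94*2099601 - 117 = 197362494 - 117 = 197362377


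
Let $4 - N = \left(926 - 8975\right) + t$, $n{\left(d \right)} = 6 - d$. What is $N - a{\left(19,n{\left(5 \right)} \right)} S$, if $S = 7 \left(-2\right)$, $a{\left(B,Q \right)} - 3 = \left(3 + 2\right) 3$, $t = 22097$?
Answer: $-13792$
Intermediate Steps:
$a{\left(B,Q \right)} = 18$ ($a{\left(B,Q \right)} = 3 + \left(3 + 2\right) 3 = 3 + 5 \cdot 3 = 3 + 15 = 18$)
$S = -14$
$N = -14044$ ($N = 4 - \left(\left(926 - 8975\right) + 22097\right) = 4 - \left(-8049 + 22097\right) = 4 - 14048 = -14044$)
$N - a{\left(19,n{\left(5 \right)} \right)} S = -14044 - 18 \left(-14\right) = -14044 - -252 = -14044 + 252 = -13792$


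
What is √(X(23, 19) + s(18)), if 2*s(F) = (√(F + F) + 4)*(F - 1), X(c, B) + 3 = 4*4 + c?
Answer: 11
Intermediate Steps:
X(c, B) = 13 + c (X(c, B) = -3 + (4*4 + c) = -3 + (16 + c) = 13 + c)
s(F) = (-1 + F)*(4 + √2*√F)/2 (s(F) = ((√(F + F) + 4)*(F - 1))/2 = ((√(2*F) + 4)*(-1 + F))/2 = ((√2*√F + 4)*(-1 + F))/2 = ((4 + √2*√F)*(-1 + F))/2 = ((-1 + F)*(4 + √2*√F))/2 = (-1 + F)*(4 + √2*√F)/2)
√(X(23, 19) + s(18)) = √((13 + 23) + (-2 + 2*18 + √2*18^(3/2)/2 - √2*√18/2)) = √(36 + (-2 + 36 + √2*(54*√2)/2 - √2*3*√2/2)) = √(36 + (-2 + 36 + 54 - 3)) = √(36 + 85) = √121 = 11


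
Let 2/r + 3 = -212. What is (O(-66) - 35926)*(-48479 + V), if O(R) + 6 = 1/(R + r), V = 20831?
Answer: 881188690752/887 ≈ 9.9345e+8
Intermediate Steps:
r = -2/215 (r = 2/(-3 - 212) = 2/(-215) = 2*(-1/215) = -2/215 ≈ -0.0093023)
O(R) = -6 + 1/(-2/215 + R) (O(R) = -6 + 1/(R - 2/215) = -6 + 1/(-2/215 + R))
(O(-66) - 35926)*(-48479 + V) = ((227 - 1290*(-66))/(-2 + 215*(-66)) - 35926)*(-48479 + 20831) = ((227 + 85140)/(-2 - 14190) - 35926)*(-27648) = (85367/(-14192) - 35926)*(-27648) = (-1/14192*85367 - 35926)*(-27648) = (-85367/14192 - 35926)*(-27648) = -509947159/14192*(-27648) = 881188690752/887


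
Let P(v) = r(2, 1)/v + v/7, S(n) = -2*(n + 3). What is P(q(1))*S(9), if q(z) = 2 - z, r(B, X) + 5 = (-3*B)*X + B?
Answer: 1488/7 ≈ 212.57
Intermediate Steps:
r(B, X) = -5 + B - 3*B*X (r(B, X) = -5 + ((-3*B)*X + B) = -5 + (-3*B*X + B) = -5 + (B - 3*B*X) = -5 + B - 3*B*X)
S(n) = -6 - 2*n (S(n) = -2*(3 + n) = -6 - 2*n)
P(v) = -9/v + v/7 (P(v) = (-5 + 2 - 3*2*1)/v + v/7 = (-5 + 2 - 6)/v + v*(1/7) = -9/v + v/7)
P(q(1))*S(9) = (-9/(2 - 1*1) + (2 - 1*1)/7)*(-6 - 2*9) = (-9/(2 - 1) + (2 - 1)/7)*(-6 - 18) = (-9/1 + (1/7)*1)*(-24) = (-9*1 + 1/7)*(-24) = (-9 + 1/7)*(-24) = -62/7*(-24) = 1488/7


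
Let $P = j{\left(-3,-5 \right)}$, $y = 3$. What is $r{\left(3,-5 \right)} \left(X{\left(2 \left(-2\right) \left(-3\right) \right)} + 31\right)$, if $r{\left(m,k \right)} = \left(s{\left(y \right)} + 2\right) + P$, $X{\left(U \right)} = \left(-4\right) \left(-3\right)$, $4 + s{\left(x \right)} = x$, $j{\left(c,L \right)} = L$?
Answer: $-172$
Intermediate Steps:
$s{\left(x \right)} = -4 + x$
$P = -5$
$X{\left(U \right)} = 12$
$r{\left(m,k \right)} = -4$ ($r{\left(m,k \right)} = \left(\left(-4 + 3\right) + 2\right) - 5 = \left(-1 + 2\right) - 5 = 1 - 5 = -4$)
$r{\left(3,-5 \right)} \left(X{\left(2 \left(-2\right) \left(-3\right) \right)} + 31\right) = - 4 \left(12 + 31\right) = \left(-4\right) 43 = -172$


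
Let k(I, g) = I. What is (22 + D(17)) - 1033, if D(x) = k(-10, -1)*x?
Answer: -1181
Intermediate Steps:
D(x) = -10*x
(22 + D(17)) - 1033 = (22 - 10*17) - 1033 = (22 - 170) - 1033 = -148 - 1033 = -1181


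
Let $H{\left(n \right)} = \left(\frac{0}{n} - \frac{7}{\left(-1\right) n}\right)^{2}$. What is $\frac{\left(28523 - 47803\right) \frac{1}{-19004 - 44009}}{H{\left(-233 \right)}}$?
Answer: $\frac{1046691920}{3087637} \approx 338.99$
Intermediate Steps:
$H{\left(n \right)} = \frac{49}{n^{2}}$ ($H{\left(n \right)} = \left(0 - 7 \left(- \frac{1}{n}\right)\right)^{2} = \left(0 + \frac{7}{n}\right)^{2} = \left(\frac{7}{n}\right)^{2} = \frac{49}{n^{2}}$)
$\frac{\left(28523 - 47803\right) \frac{1}{-19004 - 44009}}{H{\left(-233 \right)}} = \frac{\left(28523 - 47803\right) \frac{1}{-19004 - 44009}}{49 \cdot \frac{1}{54289}} = \frac{\left(-19280\right) \frac{1}{-63013}}{49 \cdot \frac{1}{54289}} = \frac{\left(-19280\right) \left(- \frac{1}{63013}\right)}{\frac{49}{54289}} = \frac{19280}{63013} \cdot \frac{54289}{49} = \frac{1046691920}{3087637}$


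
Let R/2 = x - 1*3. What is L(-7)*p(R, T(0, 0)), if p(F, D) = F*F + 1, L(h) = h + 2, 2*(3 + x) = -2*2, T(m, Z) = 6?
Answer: -1285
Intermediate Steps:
x = -5 (x = -3 + (-2*2)/2 = -3 + (1/2)*(-4) = -3 - 2 = -5)
L(h) = 2 + h
R = -16 (R = 2*(-5 - 1*3) = 2*(-5 - 3) = 2*(-8) = -16)
p(F, D) = 1 + F**2 (p(F, D) = F**2 + 1 = 1 + F**2)
L(-7)*p(R, T(0, 0)) = (2 - 7)*(1 + (-16)**2) = -5*(1 + 256) = -5*257 = -1285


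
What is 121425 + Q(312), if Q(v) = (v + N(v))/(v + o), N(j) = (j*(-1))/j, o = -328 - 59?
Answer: 9106564/75 ≈ 1.2142e+5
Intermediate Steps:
o = -387
N(j) = -1 (N(j) = (-j)/j = -1)
Q(v) = (-1 + v)/(-387 + v) (Q(v) = (v - 1)/(v - 387) = (-1 + v)/(-387 + v))
121425 + Q(312) = 121425 + (-1 + 312)/(-387 + 312) = 121425 + 311/(-75) = 121425 - 1/75*311 = 121425 - 311/75 = 9106564/75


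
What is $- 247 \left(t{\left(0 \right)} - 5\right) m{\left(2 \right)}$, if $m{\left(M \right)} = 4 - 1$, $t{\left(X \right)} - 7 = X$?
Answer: $-1482$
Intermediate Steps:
$t{\left(X \right)} = 7 + X$
$m{\left(M \right)} = 3$ ($m{\left(M \right)} = 4 - 1 = 3$)
$- 247 \left(t{\left(0 \right)} - 5\right) m{\left(2 \right)} = - 247 \left(\left(7 + 0\right) - 5\right) 3 = - 247 \left(7 - 5\right) 3 = - 247 \cdot 2 \cdot 3 = \left(-247\right) 6 = -1482$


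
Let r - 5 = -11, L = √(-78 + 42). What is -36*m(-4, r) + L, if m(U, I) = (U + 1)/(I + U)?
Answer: -54/5 + 6*I ≈ -10.8 + 6.0*I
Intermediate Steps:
L = 6*I (L = √(-36) = 6*I ≈ 6.0*I)
r = -6 (r = 5 - 11 = -6)
m(U, I) = (1 + U)/(I + U)
-36*m(-4, r) + L = -36*(1 - 4)/(-6 - 4) + 6*I = -36*(-3)/(-10) + 6*I = -(-18)*(-3)/5 + 6*I = -36*3/10 + 6*I = -54/5 + 6*I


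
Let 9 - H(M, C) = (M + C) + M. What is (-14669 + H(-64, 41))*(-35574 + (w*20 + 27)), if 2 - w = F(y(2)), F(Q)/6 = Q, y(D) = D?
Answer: 520941031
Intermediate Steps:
F(Q) = 6*Q
H(M, C) = 9 - C - 2*M (H(M, C) = 9 - ((M + C) + M) = 9 - ((C + M) + M) = 9 - (C + 2*M) = 9 + (-C - 2*M) = 9 - C - 2*M)
w = -10 (w = 2 - 6*2 = 2 - 1*12 = 2 - 12 = -10)
(-14669 + H(-64, 41))*(-35574 + (w*20 + 27)) = (-14669 + (9 - 1*41 - 2*(-64)))*(-35574 + (-10*20 + 27)) = (-14669 + (9 - 41 + 128))*(-35574 + (-200 + 27)) = (-14669 + 96)*(-35574 - 173) = -14573*(-35747) = 520941031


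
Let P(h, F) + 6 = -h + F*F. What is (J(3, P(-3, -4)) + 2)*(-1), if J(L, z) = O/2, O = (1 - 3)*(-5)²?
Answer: 23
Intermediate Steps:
O = -50 (O = -2*25 = -50)
P(h, F) = -6 + F² - h (P(h, F) = -6 + (-h + F*F) = -6 + (-h + F²) = -6 + (F² - h) = -6 + F² - h)
J(L, z) = -25 (J(L, z) = -50/2 = -50*½ = -25)
(J(3, P(-3, -4)) + 2)*(-1) = (-25 + 2)*(-1) = -23*(-1) = 23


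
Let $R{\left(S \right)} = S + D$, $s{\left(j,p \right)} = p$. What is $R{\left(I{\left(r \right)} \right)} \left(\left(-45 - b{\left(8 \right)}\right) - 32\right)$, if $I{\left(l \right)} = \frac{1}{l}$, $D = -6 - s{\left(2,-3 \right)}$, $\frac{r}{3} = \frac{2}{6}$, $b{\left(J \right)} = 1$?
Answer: $156$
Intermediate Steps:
$r = 1$ ($r = 3 \cdot \frac{2}{6} = 3 \cdot 2 \cdot \frac{1}{6} = 3 \cdot \frac{1}{3} = 1$)
$D = -3$ ($D = -6 - -3 = -6 + 3 = -3$)
$R{\left(S \right)} = -3 + S$ ($R{\left(S \right)} = S - 3 = -3 + S$)
$R{\left(I{\left(r \right)} \right)} \left(\left(-45 - b{\left(8 \right)}\right) - 32\right) = \left(-3 + 1^{-1}\right) \left(\left(-45 - 1\right) - 32\right) = \left(-3 + 1\right) \left(\left(-45 - 1\right) - 32\right) = - 2 \left(-46 - 32\right) = \left(-2\right) \left(-78\right) = 156$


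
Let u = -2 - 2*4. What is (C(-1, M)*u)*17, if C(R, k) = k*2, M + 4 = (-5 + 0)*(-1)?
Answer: -340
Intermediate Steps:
M = 1 (M = -4 + (-5 + 0)*(-1) = -4 - 5*(-1) = -4 + 5 = 1)
C(R, k) = 2*k
u = -10 (u = -2 - 8 = -10)
(C(-1, M)*u)*17 = ((2*1)*(-10))*17 = (2*(-10))*17 = -20*17 = -340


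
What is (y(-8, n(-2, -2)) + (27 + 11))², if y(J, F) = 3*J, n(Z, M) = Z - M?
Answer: 196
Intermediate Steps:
(y(-8, n(-2, -2)) + (27 + 11))² = (3*(-8) + (27 + 11))² = (-24 + 38)² = 14² = 196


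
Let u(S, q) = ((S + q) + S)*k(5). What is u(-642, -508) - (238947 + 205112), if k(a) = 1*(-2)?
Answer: -440475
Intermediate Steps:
k(a) = -2
u(S, q) = -4*S - 2*q (u(S, q) = ((S + q) + S)*(-2) = (q + 2*S)*(-2) = -4*S - 2*q)
u(-642, -508) - (238947 + 205112) = (-4*(-642) - 2*(-508)) - (238947 + 205112) = (2568 + 1016) - 1*444059 = 3584 - 444059 = -440475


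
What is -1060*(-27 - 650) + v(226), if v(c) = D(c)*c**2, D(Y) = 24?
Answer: 1943444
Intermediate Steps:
v(c) = 24*c**2
-1060*(-27 - 650) + v(226) = -1060*(-27 - 650) + 24*226**2 = -1060*(-677) + 24*51076 = 717620 + 1225824 = 1943444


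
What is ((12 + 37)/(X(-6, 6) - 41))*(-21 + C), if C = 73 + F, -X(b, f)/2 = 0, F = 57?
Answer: -5341/41 ≈ -130.27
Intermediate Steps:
X(b, f) = 0 (X(b, f) = -2*0 = 0)
C = 130 (C = 73 + 57 = 130)
((12 + 37)/(X(-6, 6) - 41))*(-21 + C) = ((12 + 37)/(0 - 41))*(-21 + 130) = (49/(-41))*109 = (49*(-1/41))*109 = -49/41*109 = -5341/41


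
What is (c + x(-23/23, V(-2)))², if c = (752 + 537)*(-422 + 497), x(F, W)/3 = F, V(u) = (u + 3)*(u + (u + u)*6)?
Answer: 9345475584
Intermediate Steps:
V(u) = 13*u*(3 + u) (V(u) = (3 + u)*(u + (2*u)*6) = (3 + u)*(u + 12*u) = (3 + u)*(13*u) = 13*u*(3 + u))
x(F, W) = 3*F
c = 96675 (c = 1289*75 = 96675)
(c + x(-23/23, V(-2)))² = (96675 + 3*(-23/23))² = (96675 + 3*(-23*1/23))² = (96675 + 3*(-1))² = (96675 - 3)² = 96672² = 9345475584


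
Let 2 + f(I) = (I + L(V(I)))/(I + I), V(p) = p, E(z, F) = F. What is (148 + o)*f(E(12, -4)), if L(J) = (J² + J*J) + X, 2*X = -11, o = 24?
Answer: -3311/4 ≈ -827.75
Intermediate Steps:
X = -11/2 (X = (½)*(-11) = -11/2 ≈ -5.5000)
L(J) = -11/2 + 2*J² (L(J) = (J² + J*J) - 11/2 = (J² + J²) - 11/2 = 2*J² - 11/2 = -11/2 + 2*J²)
f(I) = -2 + (-11/2 + I + 2*I²)/(2*I) (f(I) = -2 + (I + (-11/2 + 2*I²))/(I + I) = -2 + (-11/2 + I + 2*I²)/((2*I)) = -2 + (-11/2 + I + 2*I²)*(1/(2*I)) = -2 + (-11/2 + I + 2*I²)/(2*I))
(148 + o)*f(E(12, -4)) = (148 + 24)*(-3/2 - 4 - 11/4/(-4)) = 172*(-3/2 - 4 - 11/4*(-¼)) = 172*(-3/2 - 4 + 11/16) = 172*(-77/16) = -3311/4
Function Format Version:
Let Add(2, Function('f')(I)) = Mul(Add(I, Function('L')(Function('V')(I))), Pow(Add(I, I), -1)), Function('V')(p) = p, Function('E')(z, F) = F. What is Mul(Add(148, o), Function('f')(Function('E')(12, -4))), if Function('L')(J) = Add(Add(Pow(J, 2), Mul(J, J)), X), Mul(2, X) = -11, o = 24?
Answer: Rational(-3311, 4) ≈ -827.75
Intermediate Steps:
X = Rational(-11, 2) (X = Mul(Rational(1, 2), -11) = Rational(-11, 2) ≈ -5.5000)
Function('L')(J) = Add(Rational(-11, 2), Mul(2, Pow(J, 2))) (Function('L')(J) = Add(Add(Pow(J, 2), Mul(J, J)), Rational(-11, 2)) = Add(Add(Pow(J, 2), Pow(J, 2)), Rational(-11, 2)) = Add(Mul(2, Pow(J, 2)), Rational(-11, 2)) = Add(Rational(-11, 2), Mul(2, Pow(J, 2))))
Function('f')(I) = Add(-2, Mul(Rational(1, 2), Pow(I, -1), Add(Rational(-11, 2), I, Mul(2, Pow(I, 2))))) (Function('f')(I) = Add(-2, Mul(Add(I, Add(Rational(-11, 2), Mul(2, Pow(I, 2)))), Pow(Add(I, I), -1))) = Add(-2, Mul(Add(Rational(-11, 2), I, Mul(2, Pow(I, 2))), Pow(Mul(2, I), -1))) = Add(-2, Mul(Add(Rational(-11, 2), I, Mul(2, Pow(I, 2))), Mul(Rational(1, 2), Pow(I, -1)))) = Add(-2, Mul(Rational(1, 2), Pow(I, -1), Add(Rational(-11, 2), I, Mul(2, Pow(I, 2))))))
Mul(Add(148, o), Function('f')(Function('E')(12, -4))) = Mul(Add(148, 24), Add(Rational(-3, 2), -4, Mul(Rational(-11, 4), Pow(-4, -1)))) = Mul(172, Add(Rational(-3, 2), -4, Mul(Rational(-11, 4), Rational(-1, 4)))) = Mul(172, Add(Rational(-3, 2), -4, Rational(11, 16))) = Mul(172, Rational(-77, 16)) = Rational(-3311, 4)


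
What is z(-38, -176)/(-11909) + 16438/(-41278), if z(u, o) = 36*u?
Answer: -69645919/245789851 ≈ -0.28336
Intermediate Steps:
z(-38, -176)/(-11909) + 16438/(-41278) = (36*(-38))/(-11909) + 16438/(-41278) = -1368*(-1/11909) + 16438*(-1/41278) = 1368/11909 - 8219/20639 = -69645919/245789851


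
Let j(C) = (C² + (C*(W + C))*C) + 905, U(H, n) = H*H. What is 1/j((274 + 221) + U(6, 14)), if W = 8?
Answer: 1/152259845 ≈ 6.5677e-9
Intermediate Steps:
U(H, n) = H²
j(C) = 905 + C² + C²*(8 + C) (j(C) = (C² + (C*(8 + C))*C) + 905 = (C² + C²*(8 + C)) + 905 = 905 + C² + C²*(8 + C))
1/j((274 + 221) + U(6, 14)) = 1/(905 + ((274 + 221) + 6²)³ + 9*((274 + 221) + 6²)²) = 1/(905 + (495 + 36)³ + 9*(495 + 36)²) = 1/(905 + 531³ + 9*531²) = 1/(905 + 149721291 + 9*281961) = 1/(905 + 149721291 + 2537649) = 1/152259845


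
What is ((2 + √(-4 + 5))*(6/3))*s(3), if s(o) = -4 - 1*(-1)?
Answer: -18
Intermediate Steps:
s(o) = -3 (s(o) = -4 + 1 = -3)
((2 + √(-4 + 5))*(6/3))*s(3) = ((2 + √(-4 + 5))*(6/3))*(-3) = ((2 + √1)*(6*(⅓)))*(-3) = ((2 + 1)*2)*(-3) = (3*2)*(-3) = 6*(-3) = -18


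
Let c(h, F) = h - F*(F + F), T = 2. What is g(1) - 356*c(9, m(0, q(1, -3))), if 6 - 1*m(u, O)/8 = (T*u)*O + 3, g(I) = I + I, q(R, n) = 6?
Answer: 406910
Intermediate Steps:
g(I) = 2*I
m(u, O) = 24 - 16*O*u (m(u, O) = 48 - 8*((2*u)*O + 3) = 48 - 8*(2*O*u + 3) = 48 - 8*(3 + 2*O*u) = 48 + (-24 - 16*O*u) = 24 - 16*O*u)
c(h, F) = h - 2*F² (c(h, F) = h - F*2*F = h - 2*F²)
g(1) - 356*c(9, m(0, q(1, -3))) = 2*1 - 356*(9 - 2*(24 - 16*6*0)²) = 2 - 356*(9 - 2*(24 + 0)²) = 2 - 356*(9 - 2*24²) = 2 - 356*(9 - 2*576) = 2 - 356*(9 - 1152) = 2 - 356*(-1143) = 2 + 406908 = 406910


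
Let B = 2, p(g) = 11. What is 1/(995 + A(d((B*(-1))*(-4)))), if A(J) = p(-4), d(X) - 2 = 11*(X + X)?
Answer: 1/1006 ≈ 0.00099404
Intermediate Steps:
d(X) = 2 + 22*X (d(X) = 2 + 11*(X + X) = 2 + 11*(2*X) = 2 + 22*X)
A(J) = 11
1/(995 + A(d((B*(-1))*(-4)))) = 1/(995 + 11) = 1/1006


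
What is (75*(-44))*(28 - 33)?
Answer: 16500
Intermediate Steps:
(75*(-44))*(28 - 33) = -3300*(-5) = 16500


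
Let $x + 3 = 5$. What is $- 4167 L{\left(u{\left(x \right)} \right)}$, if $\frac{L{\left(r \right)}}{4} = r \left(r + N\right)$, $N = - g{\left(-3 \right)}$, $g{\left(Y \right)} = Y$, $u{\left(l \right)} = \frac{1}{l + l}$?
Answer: $- \frac{54171}{4} \approx -13543.0$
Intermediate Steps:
$x = 2$ ($x = -3 + 5 = 2$)
$u{\left(l \right)} = \frac{1}{2 l}$
$N = 3$ ($N = \left(-1\right) \left(-3\right) = 3$)
$L{\left(r \right)} = 4 r \left(3 + r\right)$ ($L{\left(r \right)} = 4 r \left(r + 3\right) = 4 r \left(3 + r\right)$)
$- 4167 L{\left(u{\left(x \right)} \right)} = - 4167 \cdot 4 \frac{1}{2 \cdot 2} \left(3 + \frac{1}{2 \cdot 2}\right) = - 4167 \cdot 4 \cdot \frac{1}{2} \cdot \frac{1}{2} \left(3 + \frac{1}{2} \cdot \frac{1}{2}\right) = - 4167 \cdot 4 \cdot \frac{1}{4} \left(3 + \frac{1}{4}\right) = - 4167 \cdot 4 \cdot \frac{1}{4} \cdot \frac{13}{4} = \left(-4167\right) \frac{13}{4} = - \frac{54171}{4}$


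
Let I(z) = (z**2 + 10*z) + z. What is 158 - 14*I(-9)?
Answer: 410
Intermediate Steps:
I(z) = z**2 + 11*z
158 - 14*I(-9) = 158 - (-126)*(11 - 9) = 158 - (-126)*2 = 158 - 14*(-18) = 158 + 252 = 410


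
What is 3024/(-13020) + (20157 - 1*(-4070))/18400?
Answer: 618557/570400 ≈ 1.0844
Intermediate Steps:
3024/(-13020) + (20157 - 1*(-4070))/18400 = 3024*(-1/13020) + (20157 + 4070)*(1/18400) = -36/155 + 24227*(1/18400) = -36/155 + 24227/18400 = 618557/570400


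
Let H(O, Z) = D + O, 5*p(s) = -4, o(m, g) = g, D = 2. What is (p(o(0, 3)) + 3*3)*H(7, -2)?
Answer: 369/5 ≈ 73.800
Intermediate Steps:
p(s) = -4/5 (p(s) = (1/5)*(-4) = -4/5)
H(O, Z) = 2 + O
(p(o(0, 3)) + 3*3)*H(7, -2) = (-4/5 + 3*3)*(2 + 7) = (-4/5 + 9)*9 = (41/5)*9 = 369/5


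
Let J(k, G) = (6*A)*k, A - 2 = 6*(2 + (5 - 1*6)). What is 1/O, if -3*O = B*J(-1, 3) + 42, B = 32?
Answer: 1/498 ≈ 0.0020080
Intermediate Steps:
A = 8 (A = 2 + 6*(2 + (5 - 1*6)) = 2 + 6*(2 + (5 - 6)) = 2 + 6*(2 - 1) = 2 + 6*1 = 2 + 6 = 8)
J(k, G) = 48*k (J(k, G) = (6*8)*k = 48*k)
O = 498 (O = -(32*(48*(-1)) + 42)/3 = -(32*(-48) + 42)/3 = -(-1536 + 42)/3 = -⅓*(-1494) = 498)
1/O = 1/498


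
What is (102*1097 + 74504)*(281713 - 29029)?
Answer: 47099792232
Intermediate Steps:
(102*1097 + 74504)*(281713 - 29029) = (111894 + 74504)*252684 = 186398*252684 = 47099792232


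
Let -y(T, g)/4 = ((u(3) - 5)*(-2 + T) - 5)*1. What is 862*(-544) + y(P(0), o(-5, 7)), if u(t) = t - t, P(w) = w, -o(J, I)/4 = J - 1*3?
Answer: -468948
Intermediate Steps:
o(J, I) = 12 - 4*J (o(J, I) = -4*(J - 1*3) = -4*(J - 3) = -4*(-3 + J) = 12 - 4*J)
u(t) = 0
y(T, g) = -20 + 20*T (y(T, g) = -4*((0 - 5)*(-2 + T) - 5) = -4*(-5*(-2 + T) - 5) = -4*((10 - 5*T) - 5) = -4*(5 - 5*T) = -20 + 20*T)
862*(-544) + y(P(0), o(-5, 7)) = 862*(-544) + (-20 + 20*0) = -468928 + (-20 + 0) = -468928 - 20 = -468948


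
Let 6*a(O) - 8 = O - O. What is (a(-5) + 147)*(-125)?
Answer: -55625/3 ≈ -18542.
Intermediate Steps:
a(O) = 4/3 (a(O) = 4/3 + (O - O)/6 = 4/3 + (⅙)*0 = 4/3 + 0 = 4/3)
(a(-5) + 147)*(-125) = (4/3 + 147)*(-125) = (445/3)*(-125) = -55625/3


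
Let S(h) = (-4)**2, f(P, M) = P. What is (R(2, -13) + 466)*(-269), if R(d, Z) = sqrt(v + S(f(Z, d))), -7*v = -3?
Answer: -125354 - 269*sqrt(805)/7 ≈ -1.2644e+5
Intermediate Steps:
v = 3/7 (v = -1/7*(-3) = 3/7 ≈ 0.42857)
S(h) = 16
R(d, Z) = sqrt(805)/7 (R(d, Z) = sqrt(3/7 + 16) = sqrt(115/7) = sqrt(805)/7)
(R(2, -13) + 466)*(-269) = (sqrt(805)/7 + 466)*(-269) = (466 + sqrt(805)/7)*(-269) = -125354 - 269*sqrt(805)/7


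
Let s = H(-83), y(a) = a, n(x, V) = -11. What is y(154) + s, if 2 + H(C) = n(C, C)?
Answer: 141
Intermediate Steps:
H(C) = -13 (H(C) = -2 - 11 = -13)
s = -13
y(154) + s = 154 - 13 = 141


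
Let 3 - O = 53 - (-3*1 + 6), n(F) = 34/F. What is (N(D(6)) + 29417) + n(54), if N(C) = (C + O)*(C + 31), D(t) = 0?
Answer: 754937/27 ≈ 27961.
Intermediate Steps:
O = -47 (O = 3 - (53 - (-3*1 + 6)) = 3 - (53 - (-3 + 6)) = 3 - (53 - 1*3) = 3 - (53 - 3) = 3 - 1*50 = 3 - 50 = -47)
N(C) = (-47 + C)*(31 + C) (N(C) = (C - 47)*(C + 31) = (-47 + C)*(31 + C))
(N(D(6)) + 29417) + n(54) = ((-1457 + 0**2 - 16*0) + 29417) + 34/54 = ((-1457 + 0 + 0) + 29417) + 34*(1/54) = (-1457 + 29417) + 17/27 = 27960 + 17/27 = 754937/27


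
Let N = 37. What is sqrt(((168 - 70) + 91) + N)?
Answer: sqrt(226) ≈ 15.033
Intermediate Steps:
sqrt(((168 - 70) + 91) + N) = sqrt(((168 - 70) + 91) + 37) = sqrt((98 + 91) + 37) = sqrt(189 + 37) = sqrt(226)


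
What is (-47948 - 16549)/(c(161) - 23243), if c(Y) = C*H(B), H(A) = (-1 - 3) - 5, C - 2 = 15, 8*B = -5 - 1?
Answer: 64497/23396 ≈ 2.7568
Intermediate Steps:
B = -¾ (B = (-5 - 1)/8 = (⅛)*(-6) = -¾ ≈ -0.75000)
C = 17 (C = 2 + 15 = 17)
H(A) = -9 (H(A) = -4 - 5 = -9)
c(Y) = -153 (c(Y) = 17*(-9) = -153)
(-47948 - 16549)/(c(161) - 23243) = (-47948 - 16549)/(-153 - 23243) = -64497/(-23396) = -64497*(-1/23396) = 64497/23396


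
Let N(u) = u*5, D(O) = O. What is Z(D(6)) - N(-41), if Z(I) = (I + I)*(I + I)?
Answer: 349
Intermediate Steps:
N(u) = 5*u
Z(I) = 4*I**2 (Z(I) = (2*I)*(2*I) = 4*I**2)
Z(D(6)) - N(-41) = 4*6**2 - 5*(-41) = 4*36 - 1*(-205) = 144 + 205 = 349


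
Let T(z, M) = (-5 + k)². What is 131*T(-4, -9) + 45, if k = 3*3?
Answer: 2141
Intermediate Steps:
k = 9
T(z, M) = 16 (T(z, M) = (-5 + 9)² = 4² = 16)
131*T(-4, -9) + 45 = 131*16 + 45 = 2096 + 45 = 2141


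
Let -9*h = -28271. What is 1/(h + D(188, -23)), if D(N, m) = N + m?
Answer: 9/29756 ≈ 0.00030246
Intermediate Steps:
h = 28271/9 (h = -⅑*(-28271) = 28271/9 ≈ 3141.2)
1/(h + D(188, -23)) = 1/(28271/9 + (188 - 23)) = 1/(28271/9 + 165) = 1/(29756/9) = 9/29756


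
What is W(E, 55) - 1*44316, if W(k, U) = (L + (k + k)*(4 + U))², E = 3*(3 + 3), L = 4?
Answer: 4484068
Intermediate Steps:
E = 18 (E = 3*6 = 18)
W(k, U) = (4 + 2*k*(4 + U))² (W(k, U) = (4 + (k + k)*(4 + U))² = (4 + (2*k)*(4 + U))² = (4 + 2*k*(4 + U))²)
W(E, 55) - 1*44316 = 4*(2 + 4*18 + 55*18)² - 1*44316 = 4*(2 + 72 + 990)² - 44316 = 4*1064² - 44316 = 4*1132096 - 44316 = 4528384 - 44316 = 4484068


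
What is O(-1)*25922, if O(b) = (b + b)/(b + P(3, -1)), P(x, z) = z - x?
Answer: 51844/5 ≈ 10369.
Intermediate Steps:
O(b) = 2*b/(-4 + b) (O(b) = (b + b)/(b + (-1 - 1*3)) = (2*b)/(b + (-1 - 3)) = (2*b)/(b - 4) = (2*b)/(-4 + b) = 2*b/(-4 + b))
O(-1)*25922 = (2*(-1)/(-4 - 1))*25922 = (2*(-1)/(-5))*25922 = (2*(-1)*(-⅕))*25922 = (⅖)*25922 = 51844/5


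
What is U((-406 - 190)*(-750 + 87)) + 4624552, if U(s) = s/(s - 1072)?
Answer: 455606337275/98519 ≈ 4.6246e+6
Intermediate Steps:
U(s) = s/(-1072 + s)
U((-406 - 190)*(-750 + 87)) + 4624552 = ((-406 - 190)*(-750 + 87))/(-1072 + (-406 - 190)*(-750 + 87)) + 4624552 = (-596*(-663))/(-1072 - 596*(-663)) + 4624552 = 395148/(-1072 + 395148) + 4624552 = 395148/394076 + 4624552 = 395148*(1/394076) + 4624552 = 98787/98519 + 4624552 = 455606337275/98519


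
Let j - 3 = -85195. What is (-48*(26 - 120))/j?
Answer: -564/10649 ≈ -0.052963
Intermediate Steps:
j = -85192 (j = 3 - 85195 = -85192)
(-48*(26 - 120))/j = -48*(26 - 120)/(-85192) = -48*(-94)*(-1/85192) = 4512*(-1/85192) = -564/10649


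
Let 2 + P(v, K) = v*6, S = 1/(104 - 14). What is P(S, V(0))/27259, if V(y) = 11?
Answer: -29/408885 ≈ -7.0925e-5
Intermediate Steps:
S = 1/90 ≈ 0.011111
P(v, K) = -2 + 6*v (P(v, K) = -2 + v*6 = -2 + 6*v)
P(S, V(0))/27259 = (-2 + 6*(1/90))/27259 = (-2 + 1/15)*(1/27259) = -29/15*1/27259 = -29/408885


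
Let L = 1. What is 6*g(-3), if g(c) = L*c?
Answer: -18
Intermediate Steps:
g(c) = c (g(c) = 1*c = c)
6*g(-3) = 6*(-3) = -18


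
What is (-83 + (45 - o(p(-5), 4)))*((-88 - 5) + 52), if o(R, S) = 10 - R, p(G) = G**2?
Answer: 943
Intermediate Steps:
(-83 + (45 - o(p(-5), 4)))*((-88 - 5) + 52) = (-83 + (45 - (10 - 1*(-5)**2)))*((-88 - 5) + 52) = (-83 + (45 - (10 - 1*25)))*(-93 + 52) = (-83 + (45 - (10 - 25)))*(-41) = (-83 + (45 - 1*(-15)))*(-41) = (-83 + (45 + 15))*(-41) = (-83 + 60)*(-41) = -23*(-41) = 943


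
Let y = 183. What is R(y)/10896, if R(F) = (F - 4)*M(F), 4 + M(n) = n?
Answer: 32041/10896 ≈ 2.9406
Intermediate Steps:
M(n) = -4 + n
R(F) = (-4 + F)² (R(F) = (F - 4)*(-4 + F) = (-4 + F)*(-4 + F) = (-4 + F)²)
R(y)/10896 = (-4 + 183)²/10896 = 179²*(1/10896) = 32041*(1/10896) = 32041/10896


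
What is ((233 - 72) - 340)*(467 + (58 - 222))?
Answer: -54237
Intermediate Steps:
((233 - 72) - 340)*(467 + (58 - 222)) = (161 - 340)*(467 - 164) = -179*303 = -54237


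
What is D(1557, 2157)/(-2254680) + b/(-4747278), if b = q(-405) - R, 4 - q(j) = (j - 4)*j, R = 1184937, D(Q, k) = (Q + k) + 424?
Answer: 252123080723/891966063420 ≈ 0.28266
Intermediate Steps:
D(Q, k) = 424 + Q + k
q(j) = 4 - j*(-4 + j) (q(j) = 4 - (j - 4)*j = 4 - (-4 + j)*j = 4 - j*(-4 + j))
b = -1350578 (b = (4 - 1*(-405)² + 4*(-405)) - 1*1184937 = (4 - 1*164025 - 1620) - 1184937 = (4 - 164025 - 1620) - 1184937 = -165641 - 1184937 = -1350578)
D(1557, 2157)/(-2254680) + b/(-4747278) = (424 + 1557 + 2157)/(-2254680) - 1350578/(-4747278) = 4138*(-1/2254680) - 1350578*(-1/4747278) = -2069/1127340 + 675289/2373639 = 252123080723/891966063420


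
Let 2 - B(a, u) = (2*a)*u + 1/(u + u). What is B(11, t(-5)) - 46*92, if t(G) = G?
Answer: -41199/10 ≈ -4119.9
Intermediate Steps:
B(a, u) = 2 - 1/(2*u) - 2*a*u (B(a, u) = 2 - ((2*a)*u + 1/(u + u)) = 2 - (2*a*u + 1/(2*u)) = 2 - (1/(2*u) + 2*a*u) = 2 + (-1/(2*u) - 2*a*u) = 2 - 1/(2*u) - 2*a*u)
B(11, t(-5)) - 46*92 = (2 - ½/(-5) - 2*11*(-5)) - 46*92 = (2 - ½*(-⅕) + 110) - 4232 = (2 + ⅒ + 110) - 4232 = 1121/10 - 4232 = -41199/10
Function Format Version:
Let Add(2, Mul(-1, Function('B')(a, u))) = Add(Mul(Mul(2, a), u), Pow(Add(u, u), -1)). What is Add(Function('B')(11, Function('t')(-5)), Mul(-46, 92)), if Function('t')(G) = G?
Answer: Rational(-41199, 10) ≈ -4119.9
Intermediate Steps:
Function('B')(a, u) = Add(2, Mul(Rational(-1, 2), Pow(u, -1)), Mul(-2, a, u)) (Function('B')(a, u) = Add(2, Mul(-1, Add(Mul(Mul(2, a), u), Pow(Add(u, u), -1)))) = Add(2, Mul(-1, Add(Mul(2, a, u), Pow(Mul(2, u), -1)))) = Add(2, Mul(-1, Add(Mul(2, a, u), Mul(Rational(1, 2), Pow(u, -1))))) = Add(2, Mul(-1, Add(Mul(Rational(1, 2), Pow(u, -1)), Mul(2, a, u)))) = Add(2, Add(Mul(Rational(-1, 2), Pow(u, -1)), Mul(-2, a, u))) = Add(2, Mul(Rational(-1, 2), Pow(u, -1)), Mul(-2, a, u)))
Add(Function('B')(11, Function('t')(-5)), Mul(-46, 92)) = Add(Add(2, Mul(Rational(-1, 2), Pow(-5, -1)), Mul(-2, 11, -5)), Mul(-46, 92)) = Add(Add(2, Mul(Rational(-1, 2), Rational(-1, 5)), 110), -4232) = Add(Add(2, Rational(1, 10), 110), -4232) = Add(Rational(1121, 10), -4232) = Rational(-41199, 10)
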